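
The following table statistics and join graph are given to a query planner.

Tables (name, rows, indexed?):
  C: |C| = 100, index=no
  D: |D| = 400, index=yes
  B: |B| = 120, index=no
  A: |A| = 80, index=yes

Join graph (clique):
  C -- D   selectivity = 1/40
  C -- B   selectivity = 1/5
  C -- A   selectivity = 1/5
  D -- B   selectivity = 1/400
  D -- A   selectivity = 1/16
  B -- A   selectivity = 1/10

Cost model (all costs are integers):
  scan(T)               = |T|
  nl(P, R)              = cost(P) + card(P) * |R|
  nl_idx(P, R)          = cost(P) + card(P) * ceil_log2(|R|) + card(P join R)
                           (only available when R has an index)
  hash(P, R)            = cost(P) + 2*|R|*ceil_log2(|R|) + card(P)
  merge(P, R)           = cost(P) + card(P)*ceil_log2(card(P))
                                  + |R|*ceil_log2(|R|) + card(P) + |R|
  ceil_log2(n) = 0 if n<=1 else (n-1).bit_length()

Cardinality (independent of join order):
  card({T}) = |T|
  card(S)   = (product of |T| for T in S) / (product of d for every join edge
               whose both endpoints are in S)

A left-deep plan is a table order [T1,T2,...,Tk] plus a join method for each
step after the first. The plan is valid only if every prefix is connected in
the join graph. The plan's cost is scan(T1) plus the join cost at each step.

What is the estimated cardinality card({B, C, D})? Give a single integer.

Tables in S: B(120), C(100), D(400)
Edges inside S: C-D(d=40), C-B(d=5), D-B(d=400)
numerator = 120 * 100 * 400 = 4800000
denominator = 40 * 5 * 400 = 80000
card(S) = 4800000 / 80000 = 60

60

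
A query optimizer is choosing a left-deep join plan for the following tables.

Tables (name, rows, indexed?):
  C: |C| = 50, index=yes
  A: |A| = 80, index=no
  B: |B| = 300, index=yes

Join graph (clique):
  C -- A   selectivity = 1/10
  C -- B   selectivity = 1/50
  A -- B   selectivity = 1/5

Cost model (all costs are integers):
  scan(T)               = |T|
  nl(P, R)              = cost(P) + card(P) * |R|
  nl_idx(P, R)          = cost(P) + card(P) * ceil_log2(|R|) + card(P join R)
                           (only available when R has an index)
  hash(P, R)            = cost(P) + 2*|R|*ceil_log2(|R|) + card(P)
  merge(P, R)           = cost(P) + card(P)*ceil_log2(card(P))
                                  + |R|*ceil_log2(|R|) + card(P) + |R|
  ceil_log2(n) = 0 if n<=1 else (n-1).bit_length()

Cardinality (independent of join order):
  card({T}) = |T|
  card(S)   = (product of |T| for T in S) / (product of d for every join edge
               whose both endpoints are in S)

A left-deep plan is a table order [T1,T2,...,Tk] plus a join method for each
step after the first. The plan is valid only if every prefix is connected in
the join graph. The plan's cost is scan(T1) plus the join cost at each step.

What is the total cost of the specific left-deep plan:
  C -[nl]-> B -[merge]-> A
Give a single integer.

step 1: scan C: cost=50, card=50
step 2: join B via nl
    card(P join B) = 50*300/(50) = 300
    cost = 50 + 50*300 = 15050
step 3: join A via merge
    card(P join A) = 300*80/(10*5) = 480
    cost = 15050 + 300*9 + 80*7 + 300 + 80 = 18690

18690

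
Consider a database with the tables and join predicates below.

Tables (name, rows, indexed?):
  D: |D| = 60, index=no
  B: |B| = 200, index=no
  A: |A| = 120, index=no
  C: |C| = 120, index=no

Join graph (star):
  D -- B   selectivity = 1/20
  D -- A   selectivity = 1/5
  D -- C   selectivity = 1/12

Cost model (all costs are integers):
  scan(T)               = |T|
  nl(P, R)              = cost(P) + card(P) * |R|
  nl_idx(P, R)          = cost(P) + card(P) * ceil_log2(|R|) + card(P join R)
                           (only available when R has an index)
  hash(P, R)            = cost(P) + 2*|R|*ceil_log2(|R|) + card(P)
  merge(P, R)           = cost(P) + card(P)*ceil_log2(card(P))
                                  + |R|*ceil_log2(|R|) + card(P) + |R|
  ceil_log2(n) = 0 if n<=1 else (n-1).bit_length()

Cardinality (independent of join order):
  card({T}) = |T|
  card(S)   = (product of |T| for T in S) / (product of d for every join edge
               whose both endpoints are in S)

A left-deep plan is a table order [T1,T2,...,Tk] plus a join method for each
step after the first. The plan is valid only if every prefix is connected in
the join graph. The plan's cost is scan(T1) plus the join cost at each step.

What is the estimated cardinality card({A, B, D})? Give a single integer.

Tables in S: A(120), B(200), D(60)
Edges inside S: D-B(d=20), D-A(d=5)
numerator = 120 * 200 * 60 = 1440000
denominator = 20 * 5 = 100
card(S) = 1440000 / 100 = 14400

14400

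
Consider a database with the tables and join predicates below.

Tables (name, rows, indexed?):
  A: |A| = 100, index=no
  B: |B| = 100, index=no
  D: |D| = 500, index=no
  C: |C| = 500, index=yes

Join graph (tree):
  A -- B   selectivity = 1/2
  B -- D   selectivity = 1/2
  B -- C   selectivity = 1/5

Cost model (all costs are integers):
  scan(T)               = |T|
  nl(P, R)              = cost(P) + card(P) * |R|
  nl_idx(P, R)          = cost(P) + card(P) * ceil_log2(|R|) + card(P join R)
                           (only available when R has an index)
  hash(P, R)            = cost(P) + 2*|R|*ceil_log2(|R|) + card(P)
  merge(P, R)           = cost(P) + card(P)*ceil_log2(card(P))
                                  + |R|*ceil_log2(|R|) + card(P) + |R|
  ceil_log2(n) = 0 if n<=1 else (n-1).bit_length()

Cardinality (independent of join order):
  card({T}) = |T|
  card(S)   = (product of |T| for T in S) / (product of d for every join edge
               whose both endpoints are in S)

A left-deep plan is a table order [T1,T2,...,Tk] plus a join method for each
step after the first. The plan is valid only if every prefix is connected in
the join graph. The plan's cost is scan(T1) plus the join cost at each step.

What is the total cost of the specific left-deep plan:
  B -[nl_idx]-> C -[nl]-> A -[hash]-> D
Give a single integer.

1520000

step 1: scan B: cost=100, card=100
step 2: join C via nl_idx
    card(P join C) = 100*500/(5) = 10000
    cost = 100 + 100*9 + 10000 = 11000
step 3: join A via nl
    card(P join A) = 10000*100/(2) = 500000
    cost = 11000 + 10000*100 = 1011000
step 4: join D via hash
    card(P join D) = 500000*500/(2) = 125000000
    cost = 1011000 + 2*500*9 + 500000 = 1520000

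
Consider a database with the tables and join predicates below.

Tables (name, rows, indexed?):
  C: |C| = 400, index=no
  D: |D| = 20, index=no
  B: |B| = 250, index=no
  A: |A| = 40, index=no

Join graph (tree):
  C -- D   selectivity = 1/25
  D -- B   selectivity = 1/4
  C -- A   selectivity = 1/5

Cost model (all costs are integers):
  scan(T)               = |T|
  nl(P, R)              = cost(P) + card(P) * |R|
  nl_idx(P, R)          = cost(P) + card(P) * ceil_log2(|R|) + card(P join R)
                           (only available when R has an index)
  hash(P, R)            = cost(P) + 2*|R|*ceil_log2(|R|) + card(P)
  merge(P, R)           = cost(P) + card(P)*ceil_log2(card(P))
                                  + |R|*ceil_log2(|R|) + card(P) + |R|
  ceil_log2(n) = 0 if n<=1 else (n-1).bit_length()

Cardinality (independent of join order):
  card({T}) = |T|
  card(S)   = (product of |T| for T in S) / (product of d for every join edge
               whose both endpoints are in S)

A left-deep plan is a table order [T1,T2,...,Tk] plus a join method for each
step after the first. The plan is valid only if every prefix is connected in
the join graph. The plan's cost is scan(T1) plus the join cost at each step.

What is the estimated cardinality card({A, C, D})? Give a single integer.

Tables in S: A(40), C(400), D(20)
Edges inside S: C-D(d=25), C-A(d=5)
numerator = 40 * 400 * 20 = 320000
denominator = 25 * 5 = 125
card(S) = 320000 / 125 = 2560

2560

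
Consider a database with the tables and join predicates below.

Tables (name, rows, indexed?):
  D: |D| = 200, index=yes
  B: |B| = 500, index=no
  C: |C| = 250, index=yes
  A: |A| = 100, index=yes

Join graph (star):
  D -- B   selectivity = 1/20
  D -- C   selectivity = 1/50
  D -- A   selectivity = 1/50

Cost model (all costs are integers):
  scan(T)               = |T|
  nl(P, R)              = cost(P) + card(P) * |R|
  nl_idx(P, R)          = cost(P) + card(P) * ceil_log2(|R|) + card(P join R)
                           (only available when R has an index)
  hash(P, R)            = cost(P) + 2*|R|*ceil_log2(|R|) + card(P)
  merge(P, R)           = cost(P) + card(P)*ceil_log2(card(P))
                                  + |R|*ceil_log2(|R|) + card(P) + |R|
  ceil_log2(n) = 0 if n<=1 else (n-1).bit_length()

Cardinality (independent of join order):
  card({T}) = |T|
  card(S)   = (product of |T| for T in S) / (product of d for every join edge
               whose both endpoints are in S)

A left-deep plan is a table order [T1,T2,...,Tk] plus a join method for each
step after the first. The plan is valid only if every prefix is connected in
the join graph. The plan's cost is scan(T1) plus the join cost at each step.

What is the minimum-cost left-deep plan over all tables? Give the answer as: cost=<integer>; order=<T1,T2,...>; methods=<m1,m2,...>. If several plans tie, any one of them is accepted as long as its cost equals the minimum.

cost=16200; order=D,C,A,B; methods=nl_idx,hash,hash

Selinger DP (subsets sized 1..n):
  {D}: scan cost=200, card=200
  {B}: scan cost=500, card=500
  {C}: scan cost=250, card=250
  {A}: scan cost=100, card=100
  {BD}: card=5000; try (D,hash)→4200, (B,merge)→7000, (D,merge)→7300, (B,hash)→9400, (D,nl_idx)→9500, (B,nl)→100200 …(+1); best=4200 via (D,hash)
  {CD}: card=1000; try (C,nl_idx)→2800, (D,nl_idx)→3250, (D,hash)→3700, (C,merge)→4250, (D,merge)→4300, (C,hash)→4400 …(+2); best=2800 via (C,nl_idx)
  {AD}: card=400; try (D,nl_idx)→1300, (A,hash)→1800, (A,nl_idx)→2000, (D,merge)→2700, (A,merge)→2800, (D,hash)→3400 …(+2); best=1300 via (D,nl_idx)
  {BCD}: card=25000; try (B,hash)→12800, (C,hash)→13200, (B,merge)→18800, (C,nl_idx)→69200, (C,merge)→76450, (B,nl)→502800 …(+1); best=12800 via (B,hash)
  {ABD}: card=10000; try (B,merge)→10300, (A,hash)→10600, (B,hash)→10700, (A,nl_idx)→49200, (A,merge)→75000, (B,nl)→201300 …(+1); best=10300 via (B,merge)
  {ACD}: card=2000; try (A,hash)→5200, (C,hash)→5700, (C,nl_idx)→6500, (C,merge)→7550, (A,nl_idx)→11800, (A,merge)→14600 …(+2); best=5200 via (A,hash)
  {ABCD}: card=50000; try (B,hash)→16200, (C,hash)→24300, (B,merge)→34200, (A,hash)→39200, (C,nl_idx)→140300, (C,merge)→162550 …(+5); best=16200 via (B,hash)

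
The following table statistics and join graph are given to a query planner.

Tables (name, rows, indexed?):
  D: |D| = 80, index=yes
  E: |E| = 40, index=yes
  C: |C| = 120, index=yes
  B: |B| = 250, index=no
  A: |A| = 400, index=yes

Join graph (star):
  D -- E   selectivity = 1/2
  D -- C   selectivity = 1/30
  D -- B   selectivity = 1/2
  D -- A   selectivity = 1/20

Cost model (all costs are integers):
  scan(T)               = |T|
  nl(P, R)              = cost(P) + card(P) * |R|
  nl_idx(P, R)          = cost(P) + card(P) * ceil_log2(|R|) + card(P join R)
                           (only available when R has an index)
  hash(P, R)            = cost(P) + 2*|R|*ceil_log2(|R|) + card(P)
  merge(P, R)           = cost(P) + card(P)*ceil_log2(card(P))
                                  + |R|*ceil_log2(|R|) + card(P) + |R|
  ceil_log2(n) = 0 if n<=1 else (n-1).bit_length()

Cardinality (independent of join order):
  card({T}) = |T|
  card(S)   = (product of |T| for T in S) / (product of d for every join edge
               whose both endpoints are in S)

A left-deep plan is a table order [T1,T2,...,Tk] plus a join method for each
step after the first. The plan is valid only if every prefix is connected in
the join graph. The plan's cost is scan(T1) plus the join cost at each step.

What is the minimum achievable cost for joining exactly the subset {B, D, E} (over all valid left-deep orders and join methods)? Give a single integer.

Selinger DP over subsets of {B,D,E}:
  {D}: scan cost=80, card=80
  {E}: scan cost=40, card=40
  {B}: scan cost=250, card=250
  {DE}: card=1600; try (E,hash)→640, (D,merge)→960, (E,merge)→1000, (D,hash)→1200, (D,nl_idx)→1920, (E,nl_idx)→2160 …(+2); best=640 via (E,hash)
  {BD}: card=10000; try (D,hash)→1620, (B,merge)→2970, (D,merge)→3140, (B,hash)→4160, (D,nl_idx)→12000, (B,nl)→20080 …(+1); best=1620 via (D,hash)
  {BDE}: card=200000; try (B,hash)→6240, (E,hash)→12100, (B,merge)→22090, (E,merge)→151900, (E,nl_idx)→261620, (B,nl)→400640 …(+1); best=6240 via (B,hash)

6240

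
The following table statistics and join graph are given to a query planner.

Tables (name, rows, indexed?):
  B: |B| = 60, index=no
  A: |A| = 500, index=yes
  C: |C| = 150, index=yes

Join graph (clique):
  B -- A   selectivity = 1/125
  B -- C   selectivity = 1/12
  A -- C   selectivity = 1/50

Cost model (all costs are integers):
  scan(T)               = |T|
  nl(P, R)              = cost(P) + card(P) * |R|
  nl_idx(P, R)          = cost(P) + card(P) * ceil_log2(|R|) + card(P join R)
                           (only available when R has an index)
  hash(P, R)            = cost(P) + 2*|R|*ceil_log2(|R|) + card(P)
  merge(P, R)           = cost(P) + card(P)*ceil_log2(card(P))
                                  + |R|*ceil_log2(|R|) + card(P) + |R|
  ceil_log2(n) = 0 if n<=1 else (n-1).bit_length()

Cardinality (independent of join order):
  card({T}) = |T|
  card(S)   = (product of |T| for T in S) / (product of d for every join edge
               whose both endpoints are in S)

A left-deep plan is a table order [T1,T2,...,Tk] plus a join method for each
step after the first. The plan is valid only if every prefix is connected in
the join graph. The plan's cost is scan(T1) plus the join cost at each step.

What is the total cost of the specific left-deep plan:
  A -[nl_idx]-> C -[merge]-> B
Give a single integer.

step 1: scan A: cost=500, card=500
step 2: join C via nl_idx
    card(P join C) = 500*150/(50) = 1500
    cost = 500 + 500*8 + 1500 = 6000
step 3: join B via merge
    card(P join B) = 1500*60/(125*12) = 60
    cost = 6000 + 1500*11 + 60*6 + 1500 + 60 = 24420

24420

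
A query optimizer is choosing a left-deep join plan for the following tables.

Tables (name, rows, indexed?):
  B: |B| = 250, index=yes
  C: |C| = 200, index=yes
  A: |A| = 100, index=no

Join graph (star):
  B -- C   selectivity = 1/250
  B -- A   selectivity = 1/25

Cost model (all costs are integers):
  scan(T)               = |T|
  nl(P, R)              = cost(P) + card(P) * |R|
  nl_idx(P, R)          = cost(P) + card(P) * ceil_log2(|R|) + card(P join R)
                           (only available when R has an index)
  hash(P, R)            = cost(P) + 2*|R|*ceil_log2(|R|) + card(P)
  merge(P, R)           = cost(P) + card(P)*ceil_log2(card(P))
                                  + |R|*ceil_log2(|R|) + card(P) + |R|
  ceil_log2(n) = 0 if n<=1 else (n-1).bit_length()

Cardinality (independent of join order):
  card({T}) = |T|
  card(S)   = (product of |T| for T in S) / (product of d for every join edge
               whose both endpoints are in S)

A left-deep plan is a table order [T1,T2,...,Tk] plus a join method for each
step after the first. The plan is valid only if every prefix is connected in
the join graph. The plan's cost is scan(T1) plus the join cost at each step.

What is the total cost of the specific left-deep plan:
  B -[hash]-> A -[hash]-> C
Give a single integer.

step 1: scan B: cost=250, card=250
step 2: join A via hash
    card(P join A) = 250*100/(25) = 1000
    cost = 250 + 2*100*7 + 250 = 1900
step 3: join C via hash
    card(P join C) = 1000*200/(250) = 800
    cost = 1900 + 2*200*8 + 1000 = 6100

6100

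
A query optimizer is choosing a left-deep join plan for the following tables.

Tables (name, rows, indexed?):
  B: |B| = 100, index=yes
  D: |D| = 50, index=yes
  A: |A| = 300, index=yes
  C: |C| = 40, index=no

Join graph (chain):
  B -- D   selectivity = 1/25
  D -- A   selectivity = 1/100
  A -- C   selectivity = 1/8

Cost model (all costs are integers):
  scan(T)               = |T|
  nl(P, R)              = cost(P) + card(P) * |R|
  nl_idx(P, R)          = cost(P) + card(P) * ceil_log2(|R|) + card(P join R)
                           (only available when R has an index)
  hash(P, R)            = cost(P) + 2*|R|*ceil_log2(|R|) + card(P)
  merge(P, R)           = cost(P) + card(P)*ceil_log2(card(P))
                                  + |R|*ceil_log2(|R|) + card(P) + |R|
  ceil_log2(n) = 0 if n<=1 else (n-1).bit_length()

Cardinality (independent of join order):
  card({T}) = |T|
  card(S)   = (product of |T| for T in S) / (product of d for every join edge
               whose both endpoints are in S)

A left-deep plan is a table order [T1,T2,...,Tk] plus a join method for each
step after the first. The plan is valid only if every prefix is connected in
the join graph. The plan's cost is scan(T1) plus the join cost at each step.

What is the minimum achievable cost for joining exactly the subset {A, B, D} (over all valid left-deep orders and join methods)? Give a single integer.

2200

Selinger DP over subsets of {A,B,D}:
  {B}: scan cost=100, card=100
  {D}: scan cost=50, card=50
  {A}: scan cost=300, card=300
  {BD}: card=200; try (B,nl_idx)→600, (D,hash)→800, (D,nl_idx)→900, (B,merge)→1200, (D,merge)→1250, (B,hash)→1500 …(+2); best=600 via (B,nl_idx)
  {AD}: card=150; try (A,nl_idx)→650, (D,hash)→1200, (D,nl_idx)→2250, (A,merge)→3400, (D,merge)→3650, (A,hash)→5500 …(+2); best=650 via (A,nl_idx)
  {ABD}: card=600; try (B,hash)→2200, (B,nl_idx)→2300, (B,merge)→2800, (A,nl_idx)→3000, (A,merge)→5400, (A,hash)→6200 …(+2); best=2200 via (B,hash)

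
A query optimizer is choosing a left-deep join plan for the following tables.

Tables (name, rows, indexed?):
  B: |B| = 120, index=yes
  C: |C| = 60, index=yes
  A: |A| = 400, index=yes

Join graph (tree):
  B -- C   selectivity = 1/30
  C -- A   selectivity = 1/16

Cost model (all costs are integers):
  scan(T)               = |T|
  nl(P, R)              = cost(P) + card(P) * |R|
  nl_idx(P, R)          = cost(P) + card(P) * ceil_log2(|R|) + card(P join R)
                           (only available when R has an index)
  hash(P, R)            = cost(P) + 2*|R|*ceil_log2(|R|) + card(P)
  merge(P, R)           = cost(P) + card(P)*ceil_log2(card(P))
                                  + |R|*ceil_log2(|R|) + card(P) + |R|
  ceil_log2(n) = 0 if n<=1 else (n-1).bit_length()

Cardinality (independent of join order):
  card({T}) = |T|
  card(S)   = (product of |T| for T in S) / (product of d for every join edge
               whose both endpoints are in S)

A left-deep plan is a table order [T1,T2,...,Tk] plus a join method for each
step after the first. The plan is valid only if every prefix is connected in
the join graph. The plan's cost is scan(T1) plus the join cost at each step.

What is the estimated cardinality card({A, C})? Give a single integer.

Tables in S: A(400), C(60)
Edges inside S: C-A(d=16)
numerator = 400 * 60 = 24000
denominator = 16 = 16
card(S) = 24000 / 16 = 1500

1500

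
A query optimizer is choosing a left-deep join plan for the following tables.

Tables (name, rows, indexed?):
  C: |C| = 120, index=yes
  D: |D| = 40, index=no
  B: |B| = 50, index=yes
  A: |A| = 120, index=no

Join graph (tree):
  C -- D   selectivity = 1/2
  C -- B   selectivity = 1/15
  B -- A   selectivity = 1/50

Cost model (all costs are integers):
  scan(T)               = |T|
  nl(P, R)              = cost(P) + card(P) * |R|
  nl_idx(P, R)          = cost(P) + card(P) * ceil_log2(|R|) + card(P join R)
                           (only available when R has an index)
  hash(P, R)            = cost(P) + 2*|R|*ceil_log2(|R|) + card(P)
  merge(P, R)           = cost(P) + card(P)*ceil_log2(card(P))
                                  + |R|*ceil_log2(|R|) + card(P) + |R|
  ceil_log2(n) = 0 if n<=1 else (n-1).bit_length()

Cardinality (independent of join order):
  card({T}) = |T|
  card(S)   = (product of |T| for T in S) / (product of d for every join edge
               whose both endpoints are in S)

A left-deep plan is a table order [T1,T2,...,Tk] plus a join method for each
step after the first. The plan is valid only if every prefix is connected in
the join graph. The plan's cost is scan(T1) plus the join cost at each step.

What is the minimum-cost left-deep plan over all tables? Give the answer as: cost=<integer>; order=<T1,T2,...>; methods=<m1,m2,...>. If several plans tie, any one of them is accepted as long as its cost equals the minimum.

cost=4080; order=A,B,C,D; methods=hash,hash,hash

Selinger DP (subsets sized 1..n):
  {C}: scan cost=120, card=120
  {D}: scan cost=40, card=40
  {B}: scan cost=50, card=50
  {A}: scan cost=120, card=120
  {CD}: card=2400; try (D,hash)→720, (C,merge)→1280, (D,merge)→1360, (C,hash)→1760, (C,nl_idx)→2720, (C,nl)→4840 …(+1); best=720 via (D,hash)
  {BC}: card=400; try (C,nl_idx)→800, (B,hash)→840, (B,nl_idx)→1240, (C,merge)→1360, (B,merge)→1430, (C,hash)→1780 …(+2); best=800 via (C,nl_idx)
  {AB}: card=120; try (B,hash)→840, (B,nl_idx)→960, (A,merge)→1360, (B,merge)→1430, (A,hash)→1780, (A,nl)→6050 …(+1); best=840 via (B,hash)
  {BCD}: card=8000; try (D,hash)→1680, (B,hash)→3720, (D,merge)→5080, (D,nl)→16800, (B,nl_idx)→23120, (B,merge)→32270 …(+1); best=1680 via (D,hash)
  {ABC}: card=960; try (C,hash)→2640, (C,nl_idx)→2640, (C,merge)→2760, (A,hash)→2880, (A,merge)→5760, (C,nl)→15240 …(+1); best=2640 via (C,hash)
  {ABCD}: card=19200; try (D,hash)→4080, (A,hash)→11360, (D,merge)→13480, (D,nl)→41040, (A,merge)→114640, (A,nl)→961680; best=4080 via (D,hash)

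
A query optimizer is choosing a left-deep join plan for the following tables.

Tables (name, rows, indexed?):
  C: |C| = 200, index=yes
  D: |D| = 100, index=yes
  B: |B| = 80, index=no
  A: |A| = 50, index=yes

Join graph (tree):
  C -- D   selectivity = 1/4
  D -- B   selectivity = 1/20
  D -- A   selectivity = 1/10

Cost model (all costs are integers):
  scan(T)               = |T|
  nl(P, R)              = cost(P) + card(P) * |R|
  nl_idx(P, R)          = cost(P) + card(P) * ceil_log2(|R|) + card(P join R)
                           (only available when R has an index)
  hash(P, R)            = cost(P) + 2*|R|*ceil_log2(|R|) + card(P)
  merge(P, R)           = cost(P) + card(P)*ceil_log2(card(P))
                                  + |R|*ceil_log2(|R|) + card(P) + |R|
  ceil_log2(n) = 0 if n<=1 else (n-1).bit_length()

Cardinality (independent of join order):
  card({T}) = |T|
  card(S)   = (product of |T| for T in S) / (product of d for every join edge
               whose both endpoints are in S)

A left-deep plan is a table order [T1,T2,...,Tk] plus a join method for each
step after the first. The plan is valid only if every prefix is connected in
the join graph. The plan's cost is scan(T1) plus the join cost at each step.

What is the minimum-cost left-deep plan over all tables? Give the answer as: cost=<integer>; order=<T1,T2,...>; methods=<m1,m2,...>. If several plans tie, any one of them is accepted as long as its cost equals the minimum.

cost=7240; order=B,D,A,C; methods=nl_idx,hash,hash

Selinger DP (subsets sized 1..n):
  {C}: scan cost=200, card=200
  {D}: scan cost=100, card=100
  {B}: scan cost=80, card=80
  {A}: scan cost=50, card=50
  {CD}: card=5000; try (D,hash)→1800, (C,merge)→2700, (D,merge)→2800, (C,hash)→3400, (C,nl_idx)→5900, (D,nl_idx)→6600 …(+2); best=1800 via (D,hash)
  {BD}: card=400; try (D,nl_idx)→1040, (B,hash)→1320, (D,merge)→1520, (B,merge)→1540, (D,hash)→1560, (D,nl)→8080 …(+1); best=1040 via (D,nl_idx)
  {AD}: card=500; try (A,hash)→800, (D,nl_idx)→900, (D,merge)→1200, (A,nl_idx)→1200, (A,merge)→1250, (D,hash)→1500 …(+2); best=800 via (A,hash)
  {BCD}: card=20000; try (C,hash)→4640, (C,merge)→6840, (B,hash)→7920, (C,nl_idx)→24240, (B,merge)→72440, (C,nl)→81040 …(+1); best=4640 via (C,hash)
  {ACD}: card=25000; try (C,hash)→4500, (A,hash)→7400, (C,merge)→7600, (C,nl_idx)→29800, (A,nl_idx)→56800, (A,merge)→72150 …(+2); best=4500 via (C,hash)
  {ABD}: card=2000; try (A,hash)→2040, (B,hash)→2420, (A,merge)→5390, (A,nl_idx)→5440, (B,merge)→6440, (A,nl)→21040 …(+1); best=2040 via (A,hash)
  {ABCD}: card=100000; try (C,hash)→7240, (A,hash)→25240, (C,merge)→27840, (B,hash)→30620, (C,nl_idx)→118040, (A,nl_idx)→224640 …(+5); best=7240 via (C,hash)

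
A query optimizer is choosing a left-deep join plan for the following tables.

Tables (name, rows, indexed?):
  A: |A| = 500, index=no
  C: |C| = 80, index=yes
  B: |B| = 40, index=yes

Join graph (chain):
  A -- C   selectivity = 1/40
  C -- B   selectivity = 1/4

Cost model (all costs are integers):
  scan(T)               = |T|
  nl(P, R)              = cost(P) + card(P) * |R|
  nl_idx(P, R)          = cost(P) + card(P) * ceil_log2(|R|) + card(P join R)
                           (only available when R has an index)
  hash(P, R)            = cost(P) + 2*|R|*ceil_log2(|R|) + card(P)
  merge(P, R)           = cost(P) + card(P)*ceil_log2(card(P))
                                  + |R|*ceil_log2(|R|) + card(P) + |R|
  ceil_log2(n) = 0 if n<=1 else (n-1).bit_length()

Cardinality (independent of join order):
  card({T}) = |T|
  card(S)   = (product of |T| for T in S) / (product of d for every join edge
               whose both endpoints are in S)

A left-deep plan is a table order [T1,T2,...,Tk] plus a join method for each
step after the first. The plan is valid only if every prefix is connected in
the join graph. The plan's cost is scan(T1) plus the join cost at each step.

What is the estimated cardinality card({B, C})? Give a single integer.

800

Tables in S: B(40), C(80)
Edges inside S: C-B(d=4)
numerator = 40 * 80 = 3200
denominator = 4 = 4
card(S) = 3200 / 4 = 800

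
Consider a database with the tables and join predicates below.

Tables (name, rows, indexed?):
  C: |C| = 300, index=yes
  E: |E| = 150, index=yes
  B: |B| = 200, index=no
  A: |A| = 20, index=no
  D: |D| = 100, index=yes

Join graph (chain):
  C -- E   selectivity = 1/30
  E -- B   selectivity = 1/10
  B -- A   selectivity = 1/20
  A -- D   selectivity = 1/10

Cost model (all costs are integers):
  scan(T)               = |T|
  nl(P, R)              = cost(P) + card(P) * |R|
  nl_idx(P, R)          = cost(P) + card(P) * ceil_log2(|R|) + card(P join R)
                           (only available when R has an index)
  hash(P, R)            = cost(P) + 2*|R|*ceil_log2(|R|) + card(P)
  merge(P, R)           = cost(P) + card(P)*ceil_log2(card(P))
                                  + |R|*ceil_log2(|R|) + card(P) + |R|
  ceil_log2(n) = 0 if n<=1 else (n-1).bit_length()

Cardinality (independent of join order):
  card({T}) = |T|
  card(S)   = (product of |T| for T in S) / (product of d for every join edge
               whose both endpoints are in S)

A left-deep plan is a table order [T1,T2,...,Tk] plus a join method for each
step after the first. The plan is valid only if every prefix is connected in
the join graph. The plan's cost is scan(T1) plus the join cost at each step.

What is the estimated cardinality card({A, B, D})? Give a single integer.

2000

Tables in S: A(20), B(200), D(100)
Edges inside S: B-A(d=20), A-D(d=10)
numerator = 20 * 200 * 100 = 400000
denominator = 20 * 10 = 200
card(S) = 400000 / 200 = 2000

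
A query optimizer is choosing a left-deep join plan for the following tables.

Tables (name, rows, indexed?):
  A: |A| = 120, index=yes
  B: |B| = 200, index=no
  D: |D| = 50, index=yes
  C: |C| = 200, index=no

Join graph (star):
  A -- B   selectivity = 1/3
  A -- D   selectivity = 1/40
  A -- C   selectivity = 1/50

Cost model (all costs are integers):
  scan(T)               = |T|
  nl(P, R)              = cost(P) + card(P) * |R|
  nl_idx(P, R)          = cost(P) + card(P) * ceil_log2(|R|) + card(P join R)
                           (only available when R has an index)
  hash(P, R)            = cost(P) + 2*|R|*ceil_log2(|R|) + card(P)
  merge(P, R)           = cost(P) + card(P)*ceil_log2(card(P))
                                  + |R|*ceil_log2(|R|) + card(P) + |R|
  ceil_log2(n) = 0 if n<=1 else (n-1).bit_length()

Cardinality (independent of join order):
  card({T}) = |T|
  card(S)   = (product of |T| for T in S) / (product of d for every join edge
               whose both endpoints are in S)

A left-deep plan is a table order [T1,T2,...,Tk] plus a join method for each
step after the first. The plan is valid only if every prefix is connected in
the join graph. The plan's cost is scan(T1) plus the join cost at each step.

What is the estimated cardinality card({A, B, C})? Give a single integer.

32000

Tables in S: A(120), B(200), C(200)
Edges inside S: A-B(d=3), A-C(d=50)
numerator = 120 * 200 * 200 = 4800000
denominator = 3 * 50 = 150
card(S) = 4800000 / 150 = 32000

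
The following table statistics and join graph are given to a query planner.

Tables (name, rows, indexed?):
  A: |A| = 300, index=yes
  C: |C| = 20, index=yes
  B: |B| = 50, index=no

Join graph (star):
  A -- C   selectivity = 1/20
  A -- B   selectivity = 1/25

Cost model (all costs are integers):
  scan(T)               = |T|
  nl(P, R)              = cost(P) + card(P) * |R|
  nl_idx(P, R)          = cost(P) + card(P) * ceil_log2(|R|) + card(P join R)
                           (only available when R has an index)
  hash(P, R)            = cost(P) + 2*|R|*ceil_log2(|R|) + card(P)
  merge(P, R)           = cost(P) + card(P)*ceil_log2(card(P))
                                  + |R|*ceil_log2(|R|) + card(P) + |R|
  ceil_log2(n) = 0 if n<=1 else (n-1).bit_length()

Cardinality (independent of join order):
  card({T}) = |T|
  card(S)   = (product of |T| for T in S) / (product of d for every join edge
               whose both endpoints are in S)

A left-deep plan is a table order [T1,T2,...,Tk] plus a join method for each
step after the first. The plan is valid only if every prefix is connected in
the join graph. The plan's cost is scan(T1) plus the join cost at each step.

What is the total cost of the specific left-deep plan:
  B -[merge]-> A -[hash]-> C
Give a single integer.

4200

step 1: scan B: cost=50, card=50
step 2: join A via merge
    card(P join A) = 50*300/(25) = 600
    cost = 50 + 50*6 + 300*9 + 50 + 300 = 3400
step 3: join C via hash
    card(P join C) = 600*20/(20) = 600
    cost = 3400 + 2*20*5 + 600 = 4200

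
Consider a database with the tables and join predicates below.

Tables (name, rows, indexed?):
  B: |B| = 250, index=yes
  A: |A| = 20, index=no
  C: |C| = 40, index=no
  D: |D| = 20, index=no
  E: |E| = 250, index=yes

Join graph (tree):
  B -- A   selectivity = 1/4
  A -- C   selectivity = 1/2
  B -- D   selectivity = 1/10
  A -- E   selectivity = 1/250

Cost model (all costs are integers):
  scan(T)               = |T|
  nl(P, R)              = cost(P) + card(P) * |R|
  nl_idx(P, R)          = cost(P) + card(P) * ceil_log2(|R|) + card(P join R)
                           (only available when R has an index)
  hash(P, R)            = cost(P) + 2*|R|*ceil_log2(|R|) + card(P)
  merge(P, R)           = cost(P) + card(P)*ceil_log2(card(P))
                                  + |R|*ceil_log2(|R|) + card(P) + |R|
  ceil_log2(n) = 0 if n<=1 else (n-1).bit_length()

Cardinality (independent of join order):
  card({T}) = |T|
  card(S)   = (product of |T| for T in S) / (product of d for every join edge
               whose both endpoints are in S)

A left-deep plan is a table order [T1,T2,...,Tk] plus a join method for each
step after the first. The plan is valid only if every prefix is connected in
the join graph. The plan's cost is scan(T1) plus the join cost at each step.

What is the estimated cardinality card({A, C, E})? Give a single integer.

Tables in S: A(20), C(40), E(250)
Edges inside S: A-C(d=2), A-E(d=250)
numerator = 20 * 40 * 250 = 200000
denominator = 2 * 250 = 500
card(S) = 200000 / 500 = 400

400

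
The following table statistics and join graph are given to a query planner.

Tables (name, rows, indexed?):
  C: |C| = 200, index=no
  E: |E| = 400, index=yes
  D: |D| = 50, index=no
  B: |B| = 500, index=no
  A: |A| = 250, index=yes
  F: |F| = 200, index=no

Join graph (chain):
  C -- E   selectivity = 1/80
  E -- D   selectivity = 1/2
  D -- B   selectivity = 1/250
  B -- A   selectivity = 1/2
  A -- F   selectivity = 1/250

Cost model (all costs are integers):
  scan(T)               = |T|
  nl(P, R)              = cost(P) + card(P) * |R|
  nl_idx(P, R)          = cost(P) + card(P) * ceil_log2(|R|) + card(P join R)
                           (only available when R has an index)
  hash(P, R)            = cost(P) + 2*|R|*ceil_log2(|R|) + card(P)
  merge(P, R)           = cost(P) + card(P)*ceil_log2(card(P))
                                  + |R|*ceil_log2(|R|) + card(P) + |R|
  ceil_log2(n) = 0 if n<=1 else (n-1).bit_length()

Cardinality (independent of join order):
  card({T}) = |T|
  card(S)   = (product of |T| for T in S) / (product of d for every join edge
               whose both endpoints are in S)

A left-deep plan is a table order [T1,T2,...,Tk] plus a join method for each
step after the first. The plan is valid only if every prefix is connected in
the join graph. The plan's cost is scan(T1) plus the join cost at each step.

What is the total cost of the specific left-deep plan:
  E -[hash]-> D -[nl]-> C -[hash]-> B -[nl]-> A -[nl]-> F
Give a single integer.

1264535400

step 1: scan E: cost=400, card=400
step 2: join D via hash
    card(P join D) = 400*50/(2) = 10000
    cost = 400 + 2*50*6 + 400 = 1400
step 3: join C via nl
    card(P join C) = 10000*200/(80) = 25000
    cost = 1400 + 10000*200 = 2001400
step 4: join B via hash
    card(P join B) = 25000*500/(250) = 50000
    cost = 2001400 + 2*500*9 + 25000 = 2035400
step 5: join A via nl
    card(P join A) = 50000*250/(2) = 6250000
    cost = 2035400 + 50000*250 = 14535400
step 6: join F via nl
    card(P join F) = 6250000*200/(250) = 5000000
    cost = 14535400 + 6250000*200 = 1264535400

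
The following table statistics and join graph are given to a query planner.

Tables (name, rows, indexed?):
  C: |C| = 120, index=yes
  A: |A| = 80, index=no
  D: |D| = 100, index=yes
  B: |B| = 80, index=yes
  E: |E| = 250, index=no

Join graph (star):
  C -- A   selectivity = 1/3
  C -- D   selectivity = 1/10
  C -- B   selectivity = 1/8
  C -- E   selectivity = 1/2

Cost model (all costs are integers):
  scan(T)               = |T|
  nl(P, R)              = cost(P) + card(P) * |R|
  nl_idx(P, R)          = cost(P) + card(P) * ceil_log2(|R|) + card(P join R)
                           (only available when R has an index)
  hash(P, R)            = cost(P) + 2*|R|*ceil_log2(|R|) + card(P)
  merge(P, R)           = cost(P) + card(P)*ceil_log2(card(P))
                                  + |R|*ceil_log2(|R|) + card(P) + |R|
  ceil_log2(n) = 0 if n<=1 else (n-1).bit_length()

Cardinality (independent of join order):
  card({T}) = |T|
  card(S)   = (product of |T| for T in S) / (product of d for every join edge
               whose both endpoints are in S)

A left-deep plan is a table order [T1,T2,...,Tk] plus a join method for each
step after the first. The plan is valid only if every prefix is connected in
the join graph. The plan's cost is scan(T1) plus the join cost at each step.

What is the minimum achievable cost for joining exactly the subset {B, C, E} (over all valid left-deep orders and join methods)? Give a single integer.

Selinger DP over subsets of {B,C,E}:
  {C}: scan cost=120, card=120
  {B}: scan cost=80, card=80
  {E}: scan cost=250, card=250
  {BC}: card=1200; try (B,hash)→1360, (C,merge)→1680, (B,merge)→1720, (C,hash)→1840, (C,nl_idx)→1840, (B,nl_idx)→2160 …(+2); best=1360 via (B,hash)
  {CE}: card=15000; try (C,hash)→2180, (E,merge)→3330, (C,merge)→3460, (E,hash)→4240, (C,nl_idx)→17000, (E,nl)→30120 …(+1); best=2180 via (C,hash)
  {BCE}: card=150000; try (E,hash)→6560, (E,merge)→18010, (B,hash)→18300, (B,merge)→227820, (B,nl_idx)→257180, (E,nl)→301360 …(+1); best=6560 via (E,hash)

6560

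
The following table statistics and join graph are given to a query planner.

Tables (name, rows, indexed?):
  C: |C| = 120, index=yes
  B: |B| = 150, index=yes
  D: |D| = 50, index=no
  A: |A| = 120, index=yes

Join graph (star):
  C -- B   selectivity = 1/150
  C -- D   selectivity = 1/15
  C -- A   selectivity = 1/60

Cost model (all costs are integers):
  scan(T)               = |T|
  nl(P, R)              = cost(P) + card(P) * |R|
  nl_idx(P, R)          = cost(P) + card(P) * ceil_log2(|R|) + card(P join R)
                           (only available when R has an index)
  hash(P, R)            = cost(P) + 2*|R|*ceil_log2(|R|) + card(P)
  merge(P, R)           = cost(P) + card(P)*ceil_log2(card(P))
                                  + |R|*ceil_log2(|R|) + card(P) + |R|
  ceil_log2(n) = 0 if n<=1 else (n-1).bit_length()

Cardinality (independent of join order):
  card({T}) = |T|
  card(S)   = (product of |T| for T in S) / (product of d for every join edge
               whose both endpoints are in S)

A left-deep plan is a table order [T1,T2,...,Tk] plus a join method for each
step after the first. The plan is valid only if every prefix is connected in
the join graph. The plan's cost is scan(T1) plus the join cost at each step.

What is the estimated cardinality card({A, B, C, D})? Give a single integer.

Tables in S: A(120), B(150), C(120), D(50)
Edges inside S: C-B(d=150), C-D(d=15), C-A(d=60)
numerator = 120 * 150 * 120 * 50 = 108000000
denominator = 150 * 15 * 60 = 135000
card(S) = 108000000 / 135000 = 800

800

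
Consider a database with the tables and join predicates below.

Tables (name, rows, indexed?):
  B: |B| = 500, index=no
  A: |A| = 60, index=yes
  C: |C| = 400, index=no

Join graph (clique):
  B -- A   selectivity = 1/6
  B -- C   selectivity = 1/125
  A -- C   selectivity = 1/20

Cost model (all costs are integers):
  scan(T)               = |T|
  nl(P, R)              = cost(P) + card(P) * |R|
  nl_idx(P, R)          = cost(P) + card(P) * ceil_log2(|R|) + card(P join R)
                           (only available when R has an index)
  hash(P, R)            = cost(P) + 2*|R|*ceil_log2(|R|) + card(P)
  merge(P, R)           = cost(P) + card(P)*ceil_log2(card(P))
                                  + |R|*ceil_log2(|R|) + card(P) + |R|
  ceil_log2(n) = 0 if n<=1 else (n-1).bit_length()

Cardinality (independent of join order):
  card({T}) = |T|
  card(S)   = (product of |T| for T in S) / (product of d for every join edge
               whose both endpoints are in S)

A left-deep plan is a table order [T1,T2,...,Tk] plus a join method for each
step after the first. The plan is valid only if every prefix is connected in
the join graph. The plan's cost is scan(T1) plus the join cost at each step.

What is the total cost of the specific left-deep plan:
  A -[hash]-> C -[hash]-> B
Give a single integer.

17520

step 1: scan A: cost=60, card=60
step 2: join C via hash
    card(P join C) = 60*400/(20) = 1200
    cost = 60 + 2*400*9 + 60 = 7320
step 3: join B via hash
    card(P join B) = 1200*500/(6*125) = 800
    cost = 7320 + 2*500*9 + 1200 = 17520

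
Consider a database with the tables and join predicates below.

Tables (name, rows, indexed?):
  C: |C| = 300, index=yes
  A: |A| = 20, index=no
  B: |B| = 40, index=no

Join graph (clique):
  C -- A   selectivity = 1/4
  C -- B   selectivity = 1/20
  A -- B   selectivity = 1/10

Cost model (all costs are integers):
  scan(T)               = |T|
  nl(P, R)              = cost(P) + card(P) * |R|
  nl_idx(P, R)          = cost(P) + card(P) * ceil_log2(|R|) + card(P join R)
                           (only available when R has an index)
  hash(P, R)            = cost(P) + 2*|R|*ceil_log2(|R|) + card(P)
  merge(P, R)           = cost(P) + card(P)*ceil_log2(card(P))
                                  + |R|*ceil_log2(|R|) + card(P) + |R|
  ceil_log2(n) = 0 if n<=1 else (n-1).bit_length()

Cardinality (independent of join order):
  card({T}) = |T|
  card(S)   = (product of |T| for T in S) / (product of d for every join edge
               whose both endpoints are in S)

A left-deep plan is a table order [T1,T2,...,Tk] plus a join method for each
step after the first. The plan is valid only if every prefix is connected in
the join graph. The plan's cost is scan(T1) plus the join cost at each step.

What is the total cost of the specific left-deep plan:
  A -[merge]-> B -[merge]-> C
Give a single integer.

step 1: scan A: cost=20, card=20
step 2: join B via merge
    card(P join B) = 20*40/(10) = 80
    cost = 20 + 20*5 + 40*6 + 20 + 40 = 420
step 3: join C via merge
    card(P join C) = 80*300/(4*20) = 300
    cost = 420 + 80*7 + 300*9 + 80 + 300 = 4060

4060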